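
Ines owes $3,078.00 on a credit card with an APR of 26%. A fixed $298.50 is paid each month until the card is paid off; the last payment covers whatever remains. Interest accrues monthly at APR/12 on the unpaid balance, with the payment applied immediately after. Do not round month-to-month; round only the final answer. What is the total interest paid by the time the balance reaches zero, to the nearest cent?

$443.64

Monthly rate r = 26%/12 = 2.16667% = 0.0216667.
Payoff takes n = ⌈−ln(1 − rB₀/P)/ln(1+r)⌉ = ⌈11.796⌉ = 12 payments; the last is $238.14.
Total paid = 11·$298.50 + $238.14 = $3,521.64.
Total interest = total paid − principal = $3,521.64 − $3,078.00 = $443.64.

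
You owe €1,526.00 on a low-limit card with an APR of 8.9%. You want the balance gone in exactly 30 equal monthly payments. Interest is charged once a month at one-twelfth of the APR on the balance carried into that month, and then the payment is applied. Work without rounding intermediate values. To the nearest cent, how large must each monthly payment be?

Monthly rate r = 8.9%/12 = 0.741667% = 0.00741667.
Level-payment amortization: P = B₀·r / (1 − (1+r)^(−n)) = 1526.00·0.00741667 / (1 − 1.00742^(−30)).
Denominator 1 − (1+r)^(−30) = 0.198827463.
P = 11.3178 / 0.198827463 ≈ 56.92.

€56.92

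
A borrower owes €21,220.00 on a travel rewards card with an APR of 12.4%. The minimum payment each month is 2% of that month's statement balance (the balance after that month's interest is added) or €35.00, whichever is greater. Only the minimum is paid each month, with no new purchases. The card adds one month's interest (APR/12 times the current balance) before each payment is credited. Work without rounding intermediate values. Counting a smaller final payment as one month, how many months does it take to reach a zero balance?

323 months

Monthly rate r = 12.4%/12 = 1.03333% = 0.0103333.
While 2% of the post-interest balance exceeds €35.00, each month B ← (B·(1+r))·(1 − 0.02), i.e. B shrinks by the factor (1+r)·0.98 = 0.99013.
This holds for months 1–253. Entering month 254 the balance is €1,723.88; 2% of the post-interest balance is now below €35.00, so the flat €35.00 minimum applies from here.
From month 254 a fixed €35.00 at rate r clears €1,723.88 in 70 more payments. Total: 253 + 70 = 323 months.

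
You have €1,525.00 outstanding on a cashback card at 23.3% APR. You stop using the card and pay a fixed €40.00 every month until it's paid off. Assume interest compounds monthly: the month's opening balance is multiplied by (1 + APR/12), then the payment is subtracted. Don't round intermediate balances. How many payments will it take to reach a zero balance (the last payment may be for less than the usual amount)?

Monthly rate r = 23.3%/12 = 1.94167% = 0.0194167.
Recurrence: B ← B·(1+r) − €40.00.
Month 1: interest €29.61; balance after payment €1,514.61.
Month 2: interest €29.41; balance after payment €1,504.02.
Closed form: n = −ln(1 − rB₀/P)/ln(1+r) = −ln(0.25974)/ln(1.01942) ≈ 70.101, so the balance reaches zero during payment 71.

71 months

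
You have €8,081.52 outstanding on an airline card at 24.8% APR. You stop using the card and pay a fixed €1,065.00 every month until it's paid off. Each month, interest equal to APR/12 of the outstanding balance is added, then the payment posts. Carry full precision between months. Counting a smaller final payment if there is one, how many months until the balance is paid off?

9 payments

Monthly rate r = 24.8%/12 = 2.06667% = 0.0206667.
Recurrence: B ← B·(1+r) − €1,065.00.
Month 1: interest €167.02; balance after payment €7,183.54.
Month 2: interest €148.46; balance after payment €6,267.00.
Closed form: n = −ln(1 − rB₀/P)/ln(1+r) = −ln(0.84318)/ln(1.02067) ≈ 8.339, so the balance reaches zero during payment 9.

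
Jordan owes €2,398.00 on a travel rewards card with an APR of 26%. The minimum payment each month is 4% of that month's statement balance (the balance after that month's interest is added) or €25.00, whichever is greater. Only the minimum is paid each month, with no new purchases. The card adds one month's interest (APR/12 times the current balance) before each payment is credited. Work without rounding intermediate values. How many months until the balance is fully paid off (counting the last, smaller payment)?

106 months

Monthly rate r = 26%/12 = 2.16667% = 0.0216667.
While 4% of the post-interest balance exceeds €25.00, each month B ← (B·(1+r))·(1 − 0.04), i.e. B shrinks by the factor (1+r)·0.96 = 0.9808.
This holds for months 1–71. Entering month 72 the balance is €605.43; 4% of the post-interest balance is now below €25.00, so the flat €25.00 minimum applies from here.
From month 72 a fixed €25.00 at rate r clears €605.43 in 35 more payments. Total: 71 + 35 = 106 months.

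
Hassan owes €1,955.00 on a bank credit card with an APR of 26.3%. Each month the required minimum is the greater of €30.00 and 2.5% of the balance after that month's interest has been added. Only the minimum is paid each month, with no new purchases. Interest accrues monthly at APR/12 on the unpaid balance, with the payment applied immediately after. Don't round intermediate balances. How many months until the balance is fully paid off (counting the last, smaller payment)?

231 months

Monthly rate r = 26.3%/12 = 2.19167% = 0.0219167.
While 2.5% of the post-interest balance exceeds €30.00, each month B ← (B·(1+r))·(1 − 0.025), i.e. B shrinks by the factor (1+r)·0.975 = 0.99637.
This holds for months 1–141. Entering month 142 the balance is €1,170.52; 2.5% of the post-interest balance is now below €30.00, so the flat €30.00 minimum applies from here.
From month 142 a fixed €30.00 at rate r clears €1,170.52 in 90 more payments. Total: 141 + 90 = 231 months.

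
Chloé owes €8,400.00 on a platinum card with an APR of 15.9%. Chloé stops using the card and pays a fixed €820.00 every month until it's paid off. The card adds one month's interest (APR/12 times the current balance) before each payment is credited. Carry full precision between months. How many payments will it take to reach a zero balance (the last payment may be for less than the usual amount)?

Monthly rate r = 15.9%/12 = 1.325% = 0.01325.
Recurrence: B ← B·(1+r) − €820.00.
Month 1: interest €111.30; balance after payment €7,691.30.
Month 2: interest €101.91; balance after payment €6,973.21.
Closed form: n = −ln(1 − rB₀/P)/ln(1+r) = −ln(0.86427)/ln(1.01325) ≈ 11.082, so the balance reaches zero during payment 12.

12 payments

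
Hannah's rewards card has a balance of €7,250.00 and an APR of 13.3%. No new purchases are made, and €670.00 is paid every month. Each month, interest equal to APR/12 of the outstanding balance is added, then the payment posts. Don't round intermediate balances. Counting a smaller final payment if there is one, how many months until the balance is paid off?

Monthly rate r = 13.3%/12 = 1.10833% = 0.0110833.
Recurrence: B ← B·(1+r) − €670.00.
Month 1: interest €80.35; balance after payment €6,660.35.
Month 2: interest €73.82; balance after payment €6,064.17.
Closed form: n = −ln(1 − rB₀/P)/ln(1+r) = −ln(0.88007)/ln(1.01108) ≈ 11.591, so the balance reaches zero during payment 12.

12 payments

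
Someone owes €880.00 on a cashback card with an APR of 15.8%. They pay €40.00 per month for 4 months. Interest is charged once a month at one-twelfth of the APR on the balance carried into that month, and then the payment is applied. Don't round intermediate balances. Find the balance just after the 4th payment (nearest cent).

Monthly rate r = 15.8%/12 = 1.31667% = 0.0131667.
Each month: B ← B·(1+r) − €40.00.
Month 1: interest €11.59; balance after payment €851.59.
Month 2: interest €11.21; balance after payment €822.80.
Month 3: interest €10.83; balance after payment €793.63.
Month 4: interest €10.45; balance after payment €764.08.

€764.08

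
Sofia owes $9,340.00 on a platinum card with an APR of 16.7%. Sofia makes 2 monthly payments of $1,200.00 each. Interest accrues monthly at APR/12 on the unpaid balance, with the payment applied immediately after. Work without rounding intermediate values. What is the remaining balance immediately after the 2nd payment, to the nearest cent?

$7,185.07

Monthly rate r = 16.7%/12 = 1.39167% = 0.0139167.
Each month: B ← B·(1+r) − $1,200.00.
Month 1: interest $129.98; balance after payment $8,269.98.
Month 2: interest $115.09; balance after payment $7,185.07.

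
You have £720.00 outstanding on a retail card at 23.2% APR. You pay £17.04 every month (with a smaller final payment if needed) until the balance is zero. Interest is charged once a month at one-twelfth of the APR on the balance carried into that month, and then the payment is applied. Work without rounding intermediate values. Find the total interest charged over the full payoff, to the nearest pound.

Monthly rate r = 23.2%/12 = 1.93333% = 0.0193333.
Payoff takes n = ⌈−ln(1 − rB₀/P)/ln(1+r)⌉ = ⌈88.660⌉ = 89 payments; the last is £11.28.
Total paid = 88·£17.04 + £11.28 = £1,510.80.
Total interest = total paid − principal = £1,510.80 − £720.00 = £790.80.

£791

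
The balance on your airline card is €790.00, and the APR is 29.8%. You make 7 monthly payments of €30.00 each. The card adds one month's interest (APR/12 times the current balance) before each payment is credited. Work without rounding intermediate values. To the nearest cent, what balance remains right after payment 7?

€711.68

Monthly rate r = 29.8%/12 = 2.48333% = 0.0248333.
Each month: B ← B·(1+r) − €30.00.
Month 1: interest €19.62; balance after payment €779.62.
Month 2: interest €19.36; balance after payment €768.98.
Month 3: interest €19.10; balance after payment €758.08.
Month 4: interest €18.83; balance after payment €746.90.
Month 5: interest €18.55; balance after payment €735.45.
Month 6: interest €18.26; balance after payment €723.71.
Month 7: interest €17.97; balance after payment €711.68.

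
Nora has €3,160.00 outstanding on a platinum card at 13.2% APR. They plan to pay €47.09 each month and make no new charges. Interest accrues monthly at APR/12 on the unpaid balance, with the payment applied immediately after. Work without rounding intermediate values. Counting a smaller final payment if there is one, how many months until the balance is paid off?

123 payments

Monthly rate r = 13.2%/12 = 1.1% = 0.011.
Recurrence: B ← B·(1+r) − €47.09.
Month 1: interest €34.76; balance after payment €3,147.67.
Month 2: interest €34.62; balance after payment €3,135.20.
Closed form: n = −ln(1 − rB₀/P)/ln(1+r) = −ln(0.26184)/ln(1.011) ≈ 122.489, so the balance reaches zero during payment 123.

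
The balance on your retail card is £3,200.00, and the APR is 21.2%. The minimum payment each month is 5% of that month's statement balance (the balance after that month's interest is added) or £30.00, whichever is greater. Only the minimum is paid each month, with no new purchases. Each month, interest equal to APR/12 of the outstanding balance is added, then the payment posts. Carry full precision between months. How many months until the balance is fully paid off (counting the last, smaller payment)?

75 months

Monthly rate r = 21.2%/12 = 1.76667% = 0.0176667.
While 5% of the post-interest balance exceeds £30.00, each month B ← (B·(1+r))·(1 − 0.05), i.e. B shrinks by the factor (1+r)·0.95 = 0.96678.
This holds for months 1–51. Entering month 52 the balance is £571.40; 5% of the post-interest balance is now below £30.00, so the flat £30.00 minimum applies from here.
From month 52 a fixed £30.00 at rate r clears £571.40 in 24 more payments. Total: 51 + 24 = 75 months.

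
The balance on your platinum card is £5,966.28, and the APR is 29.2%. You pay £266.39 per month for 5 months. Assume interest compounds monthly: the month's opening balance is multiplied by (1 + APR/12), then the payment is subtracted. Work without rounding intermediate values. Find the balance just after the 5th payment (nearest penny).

Monthly rate r = 29.2%/12 = 2.43333% = 0.0243333.
Each month: B ← B·(1+r) − £266.39.
Month 1: interest £145.18; balance after payment £5,845.07.
Month 2: interest £142.23; balance after payment £5,720.91.
Month 3: interest £139.21; balance after payment £5,593.73.
Month 4: interest £136.11; balance after payment £5,463.45.
Month 5: interest £132.94; balance after payment £5,330.01.

£5,330.01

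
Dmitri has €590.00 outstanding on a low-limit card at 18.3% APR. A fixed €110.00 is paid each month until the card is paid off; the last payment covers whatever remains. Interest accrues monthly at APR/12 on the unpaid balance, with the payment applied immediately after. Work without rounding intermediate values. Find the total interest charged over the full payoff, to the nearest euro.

Monthly rate r = 18.3%/12 = 1.525% = 0.01525.
Payoff takes n = ⌈−ln(1 − rB₀/P)/ln(1+r)⌉ = ⌈5.638⌉ = 6 payments; the last is €70.41.
Total paid = 5·€110.00 + €70.41 = €620.41.
Total interest = total paid − principal = €620.41 − €590.00 = €30.41.

€30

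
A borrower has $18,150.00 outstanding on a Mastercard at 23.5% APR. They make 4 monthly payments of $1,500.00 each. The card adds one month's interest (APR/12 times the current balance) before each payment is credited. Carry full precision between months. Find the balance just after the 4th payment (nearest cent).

$13,435.50

Monthly rate r = 23.5%/12 = 1.95833% = 0.0195833.
Each month: B ← B·(1+r) − $1,500.00.
Month 1: interest $355.44; balance after payment $17,005.44.
Month 2: interest $333.02; balance after payment $15,838.46.
Month 3: interest $310.17; balance after payment $14,648.63.
Month 4: interest $286.87; balance after payment $13,435.50.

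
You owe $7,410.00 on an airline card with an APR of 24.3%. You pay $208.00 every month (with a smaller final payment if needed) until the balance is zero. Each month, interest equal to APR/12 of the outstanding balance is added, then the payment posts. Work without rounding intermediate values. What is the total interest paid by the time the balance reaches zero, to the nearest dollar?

$5,850

Monthly rate r = 24.3%/12 = 2.025% = 0.02025.
Payoff takes n = ⌈−ln(1 − rB₀/P)/ln(1+r)⌉ = ⌈63.748⌉ = 64 payments; the last is $155.98.
Total paid = 63·$208.00 + $155.98 = $13,259.98.
Total interest = total paid − principal = $13,259.98 − $7,410.00 = $5,849.98.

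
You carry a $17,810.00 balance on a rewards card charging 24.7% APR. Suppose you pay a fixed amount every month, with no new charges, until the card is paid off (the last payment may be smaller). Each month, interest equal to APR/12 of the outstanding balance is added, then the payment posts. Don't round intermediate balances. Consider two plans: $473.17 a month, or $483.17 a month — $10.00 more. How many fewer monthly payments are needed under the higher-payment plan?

Monthly rate r = 24.7%/12 = 2.05833% = 0.0205833.
At $473.17/mo: n = ⌈−ln(1 − rB₀/P)/ln(1+r)⌉ = 74 payments (last $75.49); total interest = total paid − $17,810.00 = $16,806.90.
At $483.17/mo: 70 payments (last $379.15); total interest $15,907.88.
Payments saved = 74 − 70 = 4.

4 fewer payments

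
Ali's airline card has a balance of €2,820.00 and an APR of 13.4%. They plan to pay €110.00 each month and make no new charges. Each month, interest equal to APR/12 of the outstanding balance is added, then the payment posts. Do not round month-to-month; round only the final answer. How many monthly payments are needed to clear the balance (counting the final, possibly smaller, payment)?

31 payments

Monthly rate r = 13.4%/12 = 1.11667% = 0.0111667.
Recurrence: B ← B·(1+r) − €110.00.
Month 1: interest €31.49; balance after payment €2,741.49.
Month 2: interest €30.61; balance after payment €2,662.10.
Closed form: n = −ln(1 − rB₀/P)/ln(1+r) = −ln(0.71373)/ln(1.01117) ≈ 30.370, so the balance reaches zero during payment 31.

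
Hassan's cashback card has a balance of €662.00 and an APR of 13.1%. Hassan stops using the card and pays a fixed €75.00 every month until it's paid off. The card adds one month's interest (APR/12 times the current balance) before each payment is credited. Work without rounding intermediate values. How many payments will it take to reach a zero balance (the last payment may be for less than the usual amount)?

Monthly rate r = 13.1%/12 = 1.09167% = 0.0109167.
Recurrence: B ← B·(1+r) − €75.00.
Month 1: interest €7.23; balance after payment €594.23.
Month 2: interest €6.49; balance after payment €525.71.
Closed form: n = −ln(1 − rB₀/P)/ln(1+r) = −ln(0.90364)/ln(1.01092) ≈ 9.332, so the balance reaches zero during payment 10.

10 months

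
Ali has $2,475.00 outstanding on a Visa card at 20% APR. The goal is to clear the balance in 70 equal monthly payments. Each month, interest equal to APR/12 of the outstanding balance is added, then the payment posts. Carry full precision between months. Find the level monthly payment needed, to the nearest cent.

$60.17

Monthly rate r = 20%/12 = 1.66667% = 0.0166667.
Level-payment amortization: P = B₀·r / (1 − (1+r)^(−n)) = 2475.00·0.0166667 / (1 − 1.01667^(−70)).
Denominator 1 − (1+r)^(−70) = 0.685588027.
P = 41.25 / 0.685588027 ≈ 60.17.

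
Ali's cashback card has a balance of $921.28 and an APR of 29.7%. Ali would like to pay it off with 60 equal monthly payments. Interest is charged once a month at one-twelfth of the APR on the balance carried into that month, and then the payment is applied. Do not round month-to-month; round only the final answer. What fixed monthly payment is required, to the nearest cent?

$29.64

Monthly rate r = 29.7%/12 = 2.475% = 0.02475.
Level-payment amortization: P = B₀·r / (1 − (1+r)^(−n)) = 921.28·0.02475 / (1 − 1.02475^(−60)).
Denominator 1 − (1+r)^(−60) = 0.769365443.
P = 22.8017 / 0.769365443 ≈ 29.64.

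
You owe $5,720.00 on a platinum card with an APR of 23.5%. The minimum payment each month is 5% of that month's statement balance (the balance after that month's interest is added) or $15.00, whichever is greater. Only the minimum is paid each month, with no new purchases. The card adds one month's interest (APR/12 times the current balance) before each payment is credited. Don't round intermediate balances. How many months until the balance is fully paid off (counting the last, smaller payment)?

119 months

Monthly rate r = 23.5%/12 = 1.95833% = 0.0195833.
While 5% of the post-interest balance exceeds $15.00, each month B ← (B·(1+r))·(1 − 0.05), i.e. B shrinks by the factor (1+r)·0.95 = 0.9686.
This holds for months 1–94. Entering month 95 the balance is $285.20; 5% of the post-interest balance is now below $15.00, so the flat $15.00 minimum applies from here.
From month 95 a fixed $15.00 at rate r clears $285.20 in 25 more payments. Total: 94 + 25 = 119 months.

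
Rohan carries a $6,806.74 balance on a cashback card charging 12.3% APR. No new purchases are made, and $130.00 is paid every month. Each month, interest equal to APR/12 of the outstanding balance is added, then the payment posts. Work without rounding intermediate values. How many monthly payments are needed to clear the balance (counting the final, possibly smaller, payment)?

Monthly rate r = 12.3%/12 = 1.025% = 0.01025.
Recurrence: B ← B·(1+r) − $130.00.
Month 1: interest $69.77; balance after payment $6,746.51.
Month 2: interest $69.15; balance after payment $6,685.66.
Closed form: n = −ln(1 − rB₀/P)/ln(1+r) = −ln(0.46331)/ln(1.01025) ≈ 75.442, so the balance reaches zero during payment 76.

76 months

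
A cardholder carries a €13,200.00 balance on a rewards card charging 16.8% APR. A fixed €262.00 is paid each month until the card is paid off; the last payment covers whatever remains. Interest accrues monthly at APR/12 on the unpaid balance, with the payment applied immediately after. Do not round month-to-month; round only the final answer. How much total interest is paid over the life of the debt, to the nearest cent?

Monthly rate r = 16.8%/12 = 1.4% = 0.014.
Payoff takes n = ⌈−ln(1 − rB₀/P)/ln(1+r)⌉ = ⌈87.891⌉ = 88 payments; the last is €233.71.
Total paid = 87·€262.00 + €233.71 = €23,027.71.
Total interest = total paid − principal = €23,027.71 − €13,200.00 = €9,827.71.

€9,827.71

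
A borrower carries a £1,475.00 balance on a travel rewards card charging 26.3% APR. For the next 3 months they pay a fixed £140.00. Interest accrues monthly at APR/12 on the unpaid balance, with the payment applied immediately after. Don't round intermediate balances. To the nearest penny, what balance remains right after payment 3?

£1,144.85

Monthly rate r = 26.3%/12 = 2.19167% = 0.0219167.
Each month: B ← B·(1+r) − £140.00.
Month 1: interest £32.33; balance after payment £1,367.33.
Month 2: interest £29.97; balance after payment £1,257.29.
Month 3: interest £27.56; balance after payment £1,144.85.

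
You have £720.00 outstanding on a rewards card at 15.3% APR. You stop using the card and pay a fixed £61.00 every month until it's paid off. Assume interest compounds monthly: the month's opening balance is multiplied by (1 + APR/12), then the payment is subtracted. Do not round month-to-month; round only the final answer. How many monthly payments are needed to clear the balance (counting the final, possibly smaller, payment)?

13 payments

Monthly rate r = 15.3%/12 = 1.275% = 0.01275.
Recurrence: B ← B·(1+r) − £61.00.
Month 1: interest £9.18; balance after payment £668.18.
Month 2: interest £8.52; balance after payment £615.70.
Closed form: n = −ln(1 − rB₀/P)/ln(1+r) = −ln(0.84951)/ln(1.01275) ≈ 12.873, so the balance reaches zero during payment 13.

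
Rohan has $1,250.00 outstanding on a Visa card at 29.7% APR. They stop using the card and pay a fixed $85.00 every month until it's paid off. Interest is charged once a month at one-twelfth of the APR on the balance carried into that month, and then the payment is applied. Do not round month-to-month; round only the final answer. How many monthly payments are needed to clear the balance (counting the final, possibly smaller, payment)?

19 payments

Monthly rate r = 29.7%/12 = 2.475% = 0.02475.
Recurrence: B ← B·(1+r) − $85.00.
Month 1: interest $30.94; balance after payment $1,195.94.
Month 2: interest $29.60; balance after payment $1,140.54.
Closed form: n = −ln(1 − rB₀/P)/ln(1+r) = −ln(0.63603)/ln(1.02475) ≈ 18.509, so the balance reaches zero during payment 19.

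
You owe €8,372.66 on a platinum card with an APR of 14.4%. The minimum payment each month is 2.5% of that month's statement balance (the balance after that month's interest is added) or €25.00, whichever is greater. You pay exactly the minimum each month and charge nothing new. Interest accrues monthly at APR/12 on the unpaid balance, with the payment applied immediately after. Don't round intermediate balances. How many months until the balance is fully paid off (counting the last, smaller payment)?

214 months

Monthly rate r = 14.4%/12 = 1.2% = 0.012.
While 2.5% of the post-interest balance exceeds €25.00, each month B ← (B·(1+r))·(1 − 0.025), i.e. B shrinks by the factor (1+r)·0.975 = 0.9867.
This holds for months 1–160. Entering month 161 the balance is €982.84; 2.5% of the post-interest balance is now below €25.00, so the flat €25.00 minimum applies from here.
From month 161 a fixed €25.00 at rate r clears €982.84 in 54 more payments. Total: 160 + 54 = 214 months.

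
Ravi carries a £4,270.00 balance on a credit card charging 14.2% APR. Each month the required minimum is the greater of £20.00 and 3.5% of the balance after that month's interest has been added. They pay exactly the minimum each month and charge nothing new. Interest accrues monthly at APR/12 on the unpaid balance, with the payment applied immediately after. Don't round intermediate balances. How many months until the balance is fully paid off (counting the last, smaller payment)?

Monthly rate r = 14.2%/12 = 1.18333% = 0.0118333.
While 3.5% of the post-interest balance exceeds £20.00, each month B ← (B·(1+r))·(1 − 0.035), i.e. B shrinks by the factor (1+r)·0.965 = 0.97642.
This holds for months 1–85. Entering month 86 the balance is £561.71; 3.5% of the post-interest balance is now below £20.00, so the flat £20.00 minimum applies from here.
From month 86 a fixed £20.00 at rate r clears £561.71 in 35 more payments. Total: 85 + 35 = 120 months.

120 months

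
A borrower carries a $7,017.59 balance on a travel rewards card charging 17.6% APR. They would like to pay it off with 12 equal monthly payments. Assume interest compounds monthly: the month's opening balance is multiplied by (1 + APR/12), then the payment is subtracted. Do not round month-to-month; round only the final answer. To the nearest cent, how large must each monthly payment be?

$642.04

Monthly rate r = 17.6%/12 = 1.46667% = 0.0146667.
Level-payment amortization: P = B₀·r / (1 − (1+r)^(−n)) = 7017.59·0.0146667 / (1 − 1.01467^(−12)).
Denominator 1 − (1+r)^(−12) = 0.160309423.
P = 102.925 / 0.160309423 ≈ 642.04.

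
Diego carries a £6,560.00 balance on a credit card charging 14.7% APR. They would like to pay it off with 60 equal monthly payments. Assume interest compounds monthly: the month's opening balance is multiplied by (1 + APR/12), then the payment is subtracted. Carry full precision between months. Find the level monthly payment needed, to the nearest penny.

£155.03

Monthly rate r = 14.7%/12 = 1.225% = 0.01225.
Level-payment amortization: P = B₀·r / (1 − (1+r)^(−n)) = 6560.00·0.01225 / (1 − 1.01225^(−60)).
Denominator 1 − (1+r)^(−60) = 0.518348548.
P = 80.36 / 0.518348548 ≈ 155.03.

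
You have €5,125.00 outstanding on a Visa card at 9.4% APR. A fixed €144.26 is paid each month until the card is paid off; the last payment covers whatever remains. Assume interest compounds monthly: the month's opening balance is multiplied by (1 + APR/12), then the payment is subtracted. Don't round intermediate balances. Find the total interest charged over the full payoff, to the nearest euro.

Monthly rate r = 9.4%/12 = 0.783333% = 0.00783333.
Payoff takes n = ⌈−ln(1 − rB₀/P)/ln(1+r)⌉ = ⌈41.796⌉ = 42 payments; the last is €114.97.
Total paid = 41·€144.26 + €114.97 = €6,029.63.
Total interest = total paid − principal = €6,029.63 − €5,125.00 = €904.63.

€905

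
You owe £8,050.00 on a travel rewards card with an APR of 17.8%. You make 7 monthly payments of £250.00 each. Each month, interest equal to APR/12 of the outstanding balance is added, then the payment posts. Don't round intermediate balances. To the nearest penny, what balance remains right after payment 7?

£7,094.16

Monthly rate r = 17.8%/12 = 1.48333% = 0.0148333.
Each month: B ← B·(1+r) − £250.00.
Month 1: interest £119.41; balance after payment £7,919.41.
Month 2: interest £117.47; balance after payment £7,786.88.
Month 3: interest £115.51; balance after payment £7,652.38.
Month 4: interest £113.51; balance after payment £7,515.90.
Month 5: interest £111.49; balance after payment £7,377.38.
Month 6: interest £109.43; balance after payment £7,236.81.
Month 7: interest £107.35; balance after payment £7,094.16.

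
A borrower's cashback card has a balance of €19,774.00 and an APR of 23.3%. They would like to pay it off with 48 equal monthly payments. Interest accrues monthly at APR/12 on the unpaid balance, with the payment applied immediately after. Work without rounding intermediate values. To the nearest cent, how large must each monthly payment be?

€637.04

Monthly rate r = 23.3%/12 = 1.94167% = 0.0194167.
Level-payment amortization: P = B₀·r / (1 − (1+r)^(−n)) = 19774.00·0.0194167 / (1 − 1.01942^(−48)).
Denominator 1 − (1+r)^(−48) = 0.602701455.
P = 383.945 / 0.602701455 ≈ 637.04.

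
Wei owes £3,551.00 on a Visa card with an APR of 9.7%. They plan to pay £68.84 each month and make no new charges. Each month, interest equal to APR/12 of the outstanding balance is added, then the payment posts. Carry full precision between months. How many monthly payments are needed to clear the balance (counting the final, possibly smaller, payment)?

Monthly rate r = 9.7%/12 = 0.808333% = 0.00808333.
Recurrence: B ← B·(1+r) − £68.84.
Month 1: interest £28.70; balance after payment £3,510.86.
Month 2: interest £28.38; balance after payment £3,470.40.
Closed form: n = −ln(1 − rB₀/P)/ln(1+r) = −ln(0.58303)/ln(1.00808) ≈ 67.013, so the balance reaches zero during payment 68.

68 months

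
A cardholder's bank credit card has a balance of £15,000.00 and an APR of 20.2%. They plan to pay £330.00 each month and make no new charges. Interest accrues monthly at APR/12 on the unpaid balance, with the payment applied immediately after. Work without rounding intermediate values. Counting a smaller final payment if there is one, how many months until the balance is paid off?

87 months

Monthly rate r = 20.2%/12 = 1.68333% = 0.0168333.
Recurrence: B ← B·(1+r) − £330.00.
Month 1: interest £252.50; balance after payment £14,922.50.
Month 2: interest £251.20; balance after payment £14,843.70.
Closed form: n = −ln(1 − rB₀/P)/ln(1+r) = −ln(0.23485)/ln(1.01683) ≈ 86.791, so the balance reaches zero during payment 87.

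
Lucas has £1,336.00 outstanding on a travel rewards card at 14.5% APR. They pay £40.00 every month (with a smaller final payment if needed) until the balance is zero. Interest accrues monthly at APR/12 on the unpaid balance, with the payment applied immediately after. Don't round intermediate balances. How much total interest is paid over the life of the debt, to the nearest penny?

£385.16

Monthly rate r = 14.5%/12 = 1.20833% = 0.0120833.
Payoff takes n = ⌈−ln(1 − rB₀/P)/ln(1+r)⌉ = ⌈43.029⌉ = 44 payments; the last is £1.16.
Total paid = 43·£40.00 + £1.16 = £1,721.16.
Total interest = total paid − principal = £1,721.16 − £1,336.00 = £385.16.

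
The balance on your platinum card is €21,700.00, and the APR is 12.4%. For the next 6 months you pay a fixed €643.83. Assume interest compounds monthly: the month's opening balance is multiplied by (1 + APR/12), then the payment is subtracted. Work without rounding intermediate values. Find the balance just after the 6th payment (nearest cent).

€19,116.48

Monthly rate r = 12.4%/12 = 1.03333% = 0.0103333.
Each month: B ← B·(1+r) − €643.83.
Month 1: interest €224.23; balance after payment €21,280.40.
Month 2: interest €219.90; balance after payment €20,856.47.
Month 3: interest €215.52; balance after payment €20,428.16.
Month 4: interest €211.09; balance after payment €19,995.42.
Month 5: interest €206.62; balance after payment €19,558.21.
Month 6: interest €202.10; balance after payment €19,116.48.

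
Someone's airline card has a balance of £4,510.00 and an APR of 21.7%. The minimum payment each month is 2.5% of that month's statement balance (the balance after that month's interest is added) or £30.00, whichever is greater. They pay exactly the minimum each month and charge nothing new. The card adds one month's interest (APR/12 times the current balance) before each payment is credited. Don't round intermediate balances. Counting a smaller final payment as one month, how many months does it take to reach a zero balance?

Monthly rate r = 21.7%/12 = 1.80833% = 0.0180833.
While 2.5% of the post-interest balance exceeds £30.00, each month B ← (B·(1+r))·(1 − 0.025), i.e. B shrinks by the factor (1+r)·0.975 = 0.99263.
This holds for months 1–182. Entering month 183 the balance is £1,173.77; 2.5% of the post-interest balance is now below £30.00, so the flat £30.00 minimum applies from here.
From month 183 a fixed £30.00 at rate r clears £1,173.77 in 69 more payments. Total: 182 + 69 = 251 months.

251 months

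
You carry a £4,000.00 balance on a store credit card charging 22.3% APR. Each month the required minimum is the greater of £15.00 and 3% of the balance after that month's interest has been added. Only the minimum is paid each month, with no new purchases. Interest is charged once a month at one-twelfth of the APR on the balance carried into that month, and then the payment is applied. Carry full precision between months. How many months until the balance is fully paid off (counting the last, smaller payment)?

Monthly rate r = 22.3%/12 = 1.85833% = 0.0185833.
While 3% of the post-interest balance exceeds £15.00, each month B ← (B·(1+r))·(1 − 0.03), i.e. B shrinks by the factor (1+r)·0.97 = 0.98803.
This holds for months 1–175. Entering month 176 the balance is £485.86; 3% of the post-interest balance is now below £15.00, so the flat £15.00 minimum applies from here.
From month 176 a fixed £15.00 at rate r clears £485.86 in 51 more payments. Total: 175 + 51 = 226 months.

226 months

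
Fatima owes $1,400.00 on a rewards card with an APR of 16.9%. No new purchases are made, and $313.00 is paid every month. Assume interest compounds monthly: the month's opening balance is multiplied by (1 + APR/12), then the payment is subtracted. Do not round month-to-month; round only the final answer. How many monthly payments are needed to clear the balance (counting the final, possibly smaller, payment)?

Monthly rate r = 16.9%/12 = 1.40833% = 0.0140833.
Recurrence: B ← B·(1+r) − $313.00.
Month 1: interest $19.72; balance after payment $1,106.72.
Month 2: interest $15.59; balance after payment $809.30.
Month 3: interest $11.40; balance after payment $507.70.
Month 4: interest $7.15; balance after payment $201.85.
Month 5: interest $2.84; balance after payment $0.00.

5 months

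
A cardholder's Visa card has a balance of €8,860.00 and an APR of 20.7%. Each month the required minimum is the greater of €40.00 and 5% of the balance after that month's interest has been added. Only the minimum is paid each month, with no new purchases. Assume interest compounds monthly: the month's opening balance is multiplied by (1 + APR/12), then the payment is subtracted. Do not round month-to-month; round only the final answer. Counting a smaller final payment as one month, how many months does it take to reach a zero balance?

Monthly rate r = 20.7%/12 = 1.725% = 0.01725.
While 5% of the post-interest balance exceeds €40.00, each month B ← (B·(1+r))·(1 − 0.05), i.e. B shrinks by the factor (1+r)·0.95 = 0.96639.
This holds for months 1–71. Entering month 72 the balance is €781.95; 5% of the post-interest balance is now below €40.00, so the flat €40.00 minimum applies from here.
From month 72 a fixed €40.00 at rate r clears €781.95 in 25 more payments. Total: 71 + 25 = 96 months.

96 months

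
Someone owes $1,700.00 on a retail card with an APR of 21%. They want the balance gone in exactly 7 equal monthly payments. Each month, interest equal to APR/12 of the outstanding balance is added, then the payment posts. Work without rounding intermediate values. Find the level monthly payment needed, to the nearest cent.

$260.15

Monthly rate r = 21%/12 = 1.75% = 0.0175.
Level-payment amortization: P = B₀·r / (1 − (1+r)^(−n)) = 1700.00·0.0175 / (1 − 1.0175^(−7)).
Denominator 1 − (1+r)^(−7) = 0.114356224.
P = 29.75 / 0.114356224 ≈ 260.15.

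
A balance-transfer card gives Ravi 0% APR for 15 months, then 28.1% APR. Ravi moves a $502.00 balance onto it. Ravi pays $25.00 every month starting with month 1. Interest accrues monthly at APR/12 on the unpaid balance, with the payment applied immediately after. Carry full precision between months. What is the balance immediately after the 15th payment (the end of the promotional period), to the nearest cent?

$127.00

Promo months 1–15 at r₀ = 0%/12 = 0; months 16+ at r₁ = 28.1%/12 = 0.0234167.
After month 15 (no interest yet): B = $502.00 − 15·$25.00 = $127.00.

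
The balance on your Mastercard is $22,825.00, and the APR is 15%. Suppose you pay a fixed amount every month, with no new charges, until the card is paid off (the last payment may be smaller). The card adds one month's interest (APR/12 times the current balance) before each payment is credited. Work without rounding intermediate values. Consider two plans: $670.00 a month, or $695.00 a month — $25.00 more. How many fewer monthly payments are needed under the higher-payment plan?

2 fewer payments

Monthly rate r = 15%/12 = 1.25% = 0.0125.
At $670.00/mo: n = ⌈−ln(1 − rB₀/P)/ln(1+r)⌉ = 45 payments (last $446.18); total interest = total paid − $22,825.00 = $7,101.18.
At $695.00/mo: 43 payments (last $379.90); total interest $6,744.90.
Payments saved = 45 − 43 = 2.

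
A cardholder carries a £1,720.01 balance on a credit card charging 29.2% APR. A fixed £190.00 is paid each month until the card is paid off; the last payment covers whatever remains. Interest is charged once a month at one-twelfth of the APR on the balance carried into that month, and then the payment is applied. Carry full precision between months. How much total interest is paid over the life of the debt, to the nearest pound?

£247

Monthly rate r = 29.2%/12 = 2.43333% = 0.0243333.
Payoff takes n = ⌈−ln(1 − rB₀/P)/ln(1+r)⌉ = ⌈10.350⌉ = 11 payments; the last is £66.93.
Total paid = 10·£190.00 + £66.93 = £1,966.93.
Total interest = total paid − principal = £1,966.93 − £1,720.01 = £246.92.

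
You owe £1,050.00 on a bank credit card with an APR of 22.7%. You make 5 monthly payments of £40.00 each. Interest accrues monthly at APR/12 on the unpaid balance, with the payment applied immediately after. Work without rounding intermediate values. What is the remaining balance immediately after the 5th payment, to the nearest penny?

Monthly rate r = 22.7%/12 = 1.89167% = 0.0189167.
Each month: B ← B·(1+r) − £40.00.
Month 1: interest £19.86; balance after payment £1,029.86.
Month 2: interest £19.48; balance after payment £1,009.34.
Month 3: interest £19.09; balance after payment £988.44.
Month 4: interest £18.70; balance after payment £967.14.
Month 5: interest £18.29; balance after payment £945.43.

£945.43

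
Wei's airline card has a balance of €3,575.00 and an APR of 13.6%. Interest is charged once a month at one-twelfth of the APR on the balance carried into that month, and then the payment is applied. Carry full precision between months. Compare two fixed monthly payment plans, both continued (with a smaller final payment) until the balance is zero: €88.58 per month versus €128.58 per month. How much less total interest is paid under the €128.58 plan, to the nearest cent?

€487.05

Monthly rate r = 13.6%/12 = 1.13333% = 0.0113333.
At €88.58/mo: n = ⌈−ln(1 − rB₀/P)/ln(1+r)⌉ = 55 payments (last €22.33); total interest = total paid − €3,575.00 = €1,230.65.
At €128.58/mo: 34 payments (last €75.46); total interest €743.60.
Interest saved = €1,230.65 − €743.60 = €487.05.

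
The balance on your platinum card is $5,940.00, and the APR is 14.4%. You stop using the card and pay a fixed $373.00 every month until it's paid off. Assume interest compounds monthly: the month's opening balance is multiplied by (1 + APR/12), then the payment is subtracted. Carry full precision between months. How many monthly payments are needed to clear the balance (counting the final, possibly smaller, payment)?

Monthly rate r = 14.4%/12 = 1.2% = 0.012.
Recurrence: B ← B·(1+r) − $373.00.
Month 1: interest $71.28; balance after payment $5,638.28.
Month 2: interest $67.66; balance after payment $5,332.94.
Closed form: n = −ln(1 − rB₀/P)/ln(1+r) = −ln(0.8089)/ln(1.012) ≈ 17.779, so the balance reaches zero during payment 18.

18 payments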